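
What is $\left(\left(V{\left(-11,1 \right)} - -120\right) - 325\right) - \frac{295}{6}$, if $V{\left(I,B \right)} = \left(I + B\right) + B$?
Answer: $- \frac{1579}{6} \approx -263.17$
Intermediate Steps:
$V{\left(I,B \right)} = I + 2 B$ ($V{\left(I,B \right)} = \left(B + I\right) + B = I + 2 B$)
$\left(\left(V{\left(-11,1 \right)} - -120\right) - 325\right) - \frac{295}{6} = \left(\left(\left(-11 + 2 \cdot 1\right) - -120\right) - 325\right) - \frac{295}{6} = \left(\left(\left(-11 + 2\right) + 120\right) - 325\right) - \frac{295}{6} = \left(\left(-9 + 120\right) - 325\right) - \frac{295}{6} = \left(111 - 325\right) - \frac{295}{6} = -214 - \frac{295}{6} = - \frac{1579}{6}$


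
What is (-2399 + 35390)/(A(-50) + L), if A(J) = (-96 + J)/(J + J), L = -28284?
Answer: -1649550/1414127 ≈ -1.1665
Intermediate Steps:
A(J) = (-96 + J)/(2*J) (A(J) = (-96 + J)/((2*J)) = (-96 + J)*(1/(2*J)) = (-96 + J)/(2*J))
(-2399 + 35390)/(A(-50) + L) = (-2399 + 35390)/((1/2)*(-96 - 50)/(-50) - 28284) = 32991/((1/2)*(-1/50)*(-146) - 28284) = 32991/(73/50 - 28284) = 32991/(-1414127/50) = 32991*(-50/1414127) = -1649550/1414127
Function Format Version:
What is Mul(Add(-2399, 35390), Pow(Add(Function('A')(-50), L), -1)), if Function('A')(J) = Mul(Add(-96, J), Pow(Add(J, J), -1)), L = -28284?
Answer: Rational(-1649550, 1414127) ≈ -1.1665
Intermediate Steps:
Function('A')(J) = Mul(Rational(1, 2), Pow(J, -1), Add(-96, J)) (Function('A')(J) = Mul(Add(-96, J), Pow(Mul(2, J), -1)) = Mul(Add(-96, J), Mul(Rational(1, 2), Pow(J, -1))) = Mul(Rational(1, 2), Pow(J, -1), Add(-96, J)))
Mul(Add(-2399, 35390), Pow(Add(Function('A')(-50), L), -1)) = Mul(Add(-2399, 35390), Pow(Add(Mul(Rational(1, 2), Pow(-50, -1), Add(-96, -50)), -28284), -1)) = Mul(32991, Pow(Add(Mul(Rational(1, 2), Rational(-1, 50), -146), -28284), -1)) = Mul(32991, Pow(Add(Rational(73, 50), -28284), -1)) = Mul(32991, Pow(Rational(-1414127, 50), -1)) = Mul(32991, Rational(-50, 1414127)) = Rational(-1649550, 1414127)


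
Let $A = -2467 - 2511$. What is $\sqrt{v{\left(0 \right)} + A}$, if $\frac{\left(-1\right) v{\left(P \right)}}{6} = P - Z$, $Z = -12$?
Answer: $5 i \sqrt{202} \approx 71.063 i$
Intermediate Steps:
$v{\left(P \right)} = -72 - 6 P$ ($v{\left(P \right)} = - 6 \left(P - -12\right) = - 6 \left(P + 12\right) = - 6 \left(12 + P\right) = -72 - 6 P$)
$A = -4978$ ($A = -2467 - 2511 = -4978$)
$\sqrt{v{\left(0 \right)} + A} = \sqrt{\left(-72 - 0\right) - 4978} = \sqrt{\left(-72 + 0\right) - 4978} = \sqrt{-72 - 4978} = \sqrt{-5050} = 5 i \sqrt{202}$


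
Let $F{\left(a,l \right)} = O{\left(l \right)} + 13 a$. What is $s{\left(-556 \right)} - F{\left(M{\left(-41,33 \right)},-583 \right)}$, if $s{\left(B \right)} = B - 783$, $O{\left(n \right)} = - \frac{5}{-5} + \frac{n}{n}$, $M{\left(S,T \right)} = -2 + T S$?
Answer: $16274$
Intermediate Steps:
$M{\left(S,T \right)} = -2 + S T$
$O{\left(n \right)} = 2$ ($O{\left(n \right)} = \left(-5\right) \left(- \frac{1}{5}\right) + 1 = 1 + 1 = 2$)
$F{\left(a,l \right)} = 2 + 13 a$
$s{\left(B \right)} = -783 + B$ ($s{\left(B \right)} = B - 783 = -783 + B$)
$s{\left(-556 \right)} - F{\left(M{\left(-41,33 \right)},-583 \right)} = \left(-783 - 556\right) - \left(2 + 13 \left(-2 - 1353\right)\right) = -1339 - \left(2 + 13 \left(-2 - 1353\right)\right) = -1339 - \left(2 + 13 \left(-1355\right)\right) = -1339 - \left(2 - 17615\right) = -1339 - -17613 = -1339 + 17613 = 16274$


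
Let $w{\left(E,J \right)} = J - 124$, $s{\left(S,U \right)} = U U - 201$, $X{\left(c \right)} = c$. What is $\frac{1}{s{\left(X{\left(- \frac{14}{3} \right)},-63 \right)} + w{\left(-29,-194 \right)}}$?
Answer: $\frac{1}{3450} \approx 0.00028986$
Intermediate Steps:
$s{\left(S,U \right)} = -201 + U^{2}$ ($s{\left(S,U \right)} = U^{2} - 201 = -201 + U^{2}$)
$w{\left(E,J \right)} = -124 + J$
$\frac{1}{s{\left(X{\left(- \frac{14}{3} \right)},-63 \right)} + w{\left(-29,-194 \right)}} = \frac{1}{\left(-201 + \left(-63\right)^{2}\right) - 318} = \frac{1}{\left(-201 + 3969\right) - 318} = \frac{1}{3768 - 318} = \frac{1}{3450}$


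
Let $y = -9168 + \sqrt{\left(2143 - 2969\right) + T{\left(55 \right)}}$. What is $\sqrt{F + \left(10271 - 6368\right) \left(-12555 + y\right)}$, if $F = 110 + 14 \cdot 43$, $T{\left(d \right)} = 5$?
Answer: $\sqrt{-84784157 + 3903 i \sqrt{821}} \approx 6.07 + 9207.8 i$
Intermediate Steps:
$y = -9168 + i \sqrt{821}$ ($y = -9168 + \sqrt{\left(2143 - 2969\right) + 5} = -9168 + \sqrt{-826 + 5} = -9168 + \sqrt{-821} = -9168 + i \sqrt{821} \approx -9168.0 + 28.653 i$)
$F = 712$ ($F = 110 + 602 = 712$)
$\sqrt{F + \left(10271 - 6368\right) \left(-12555 + y\right)} = \sqrt{712 + \left(10271 - 6368\right) \left(-12555 - \left(9168 - i \sqrt{821}\right)\right)} = \sqrt{712 + 3903 \left(-21723 + i \sqrt{821}\right)} = \sqrt{712 - \left(84784869 - 3903 i \sqrt{821}\right)} = \sqrt{-84784157 + 3903 i \sqrt{821}}$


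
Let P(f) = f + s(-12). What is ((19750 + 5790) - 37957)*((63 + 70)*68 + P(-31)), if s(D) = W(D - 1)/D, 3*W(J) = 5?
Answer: -1342952357/12 ≈ -1.1191e+8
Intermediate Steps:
W(J) = 5/3 (W(J) = (⅓)*5 = 5/3)
s(D) = 5/(3*D)
P(f) = -5/36 + f (P(f) = f + (5/3)/(-12) = f + (5/3)*(-1/12) = f - 5/36 = -5/36 + f)
((19750 + 5790) - 37957)*((63 + 70)*68 + P(-31)) = ((19750 + 5790) - 37957)*((63 + 70)*68 + (-5/36 - 31)) = (25540 - 37957)*(133*68 - 1121/36) = -12417*(9044 - 1121/36) = -12417*324463/36 = -1342952357/12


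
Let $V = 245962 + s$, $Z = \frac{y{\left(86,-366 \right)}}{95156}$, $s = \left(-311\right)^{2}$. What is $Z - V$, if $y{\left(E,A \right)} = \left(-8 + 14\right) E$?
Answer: $- \frac{8152085758}{23789} \approx -3.4268 \cdot 10^{5}$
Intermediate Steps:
$s = 96721$
$y{\left(E,A \right)} = 6 E$
$Z = \frac{129}{23789}$ ($Z = \frac{6 \cdot 86}{95156} = 516 \cdot \frac{1}{95156} = \frac{129}{23789} \approx 0.0054227$)
$V = 342683$ ($V = 245962 + 96721 = 342683$)
$Z - V = \frac{129}{23789} - 342683 = - \frac{8152085758}{23789}$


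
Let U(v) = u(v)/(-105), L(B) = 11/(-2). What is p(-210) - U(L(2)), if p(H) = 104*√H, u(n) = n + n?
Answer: -11/105 + 104*I*√210 ≈ -0.10476 + 1507.1*I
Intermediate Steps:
u(n) = 2*n
L(B) = -11/2 (L(B) = 11*(-½) = -11/2)
U(v) = -2*v/105 (U(v) = (2*v)/(-105) = (2*v)*(-1/105) = -2*v/105)
p(-210) - U(L(2)) = 104*√(-210) - (-2)*(-11)/(105*2) = 104*(I*√210) - 1*11/105 = 104*I*√210 - 11/105 = -11/105 + 104*I*√210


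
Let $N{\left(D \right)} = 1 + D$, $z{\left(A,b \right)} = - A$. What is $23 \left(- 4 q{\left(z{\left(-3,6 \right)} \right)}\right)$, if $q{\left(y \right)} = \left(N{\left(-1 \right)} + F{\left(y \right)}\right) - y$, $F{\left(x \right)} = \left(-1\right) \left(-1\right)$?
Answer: $184$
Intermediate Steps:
$F{\left(x \right)} = 1$
$q{\left(y \right)} = 1 - y$ ($q{\left(y \right)} = \left(\left(1 - 1\right) + 1\right) - y = \left(0 + 1\right) - y = 1 - y$)
$23 \left(- 4 q{\left(z{\left(-3,6 \right)} \right)}\right) = 23 \left(- 4 \left(1 - \left(-1\right) \left(-3\right)\right)\right) = 23 \left(- 4 \left(1 - 3\right)\right) = 23 \left(\left(-4\right) \left(-2\right)\right) = 23 \cdot 8 = 184$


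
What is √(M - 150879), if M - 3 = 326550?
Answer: √175674 ≈ 419.13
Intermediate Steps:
M = 326553 (M = 3 + 326550 = 326553)
√(M - 150879) = √(326553 - 150879) = √175674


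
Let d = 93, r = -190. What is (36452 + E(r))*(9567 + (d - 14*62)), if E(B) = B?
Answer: 318815504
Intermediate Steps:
(36452 + E(r))*(9567 + (d - 14*62)) = (36452 - 190)*(9567 + (93 - 14*62)) = 36262*(9567 + (93 - 868)) = 36262*(9567 - 775) = 36262*8792 = 318815504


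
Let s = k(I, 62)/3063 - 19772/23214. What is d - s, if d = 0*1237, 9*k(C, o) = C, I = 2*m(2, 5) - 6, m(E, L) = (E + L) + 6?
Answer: 90765074/106656723 ≈ 0.85100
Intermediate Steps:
m(E, L) = 6 + E + L
I = 20 (I = 2*(6 + 2 + 5) - 6 = 2*13 - 6 = 26 - 6 = 20)
k(C, o) = C/9
d = 0
s = -90765074/106656723 (s = ((1/9)*20)/3063 - 19772/23214 = (20/9)*(1/3063) - 19772*1/23214 = 20/27567 - 9886/11607 = -90765074/106656723 ≈ -0.85100)
d - s = 0 - 1*(-90765074/106656723) = 0 + 90765074/106656723 = 90765074/106656723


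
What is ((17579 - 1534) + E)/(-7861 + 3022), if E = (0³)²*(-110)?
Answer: -16045/4839 ≈ -3.3158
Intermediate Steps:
E = 0 (E = 0²*(-110) = 0*(-110) = 0)
((17579 - 1534) + E)/(-7861 + 3022) = ((17579 - 1534) + 0)/(-7861 + 3022) = (16045 + 0)/(-4839) = 16045*(-1/4839) = -16045/4839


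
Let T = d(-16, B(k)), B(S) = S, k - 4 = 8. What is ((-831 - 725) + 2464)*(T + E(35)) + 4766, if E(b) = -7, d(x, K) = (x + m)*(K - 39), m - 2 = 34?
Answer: -491910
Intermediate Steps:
k = 12 (k = 4 + 8 = 12)
m = 36 (m = 2 + 34 = 36)
d(x, K) = (-39 + K)*(36 + x) (d(x, K) = (x + 36)*(K - 39) = (36 + x)*(-39 + K) = (-39 + K)*(36 + x))
T = -540 (T = -1404 - 39*(-16) + 36*12 + 12*(-16) = -1404 + 624 + 432 - 192 = -540)
((-831 - 725) + 2464)*(T + E(35)) + 4766 = ((-831 - 725) + 2464)*(-540 - 7) + 4766 = (-1556 + 2464)*(-547) + 4766 = 908*(-547) + 4766 = -496676 + 4766 = -491910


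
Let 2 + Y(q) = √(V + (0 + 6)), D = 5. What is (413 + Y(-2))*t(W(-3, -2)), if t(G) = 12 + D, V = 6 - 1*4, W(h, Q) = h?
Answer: 6987 + 34*√2 ≈ 7035.1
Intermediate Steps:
V = 2 (V = 6 - 4 = 2)
t(G) = 17 (t(G) = 12 + 5 = 17)
Y(q) = -2 + 2*√2 (Y(q) = -2 + √(2 + (0 + 6)) = -2 + √(2 + 6) = -2 + √8 = -2 + 2*√2)
(413 + Y(-2))*t(W(-3, -2)) = (413 + (-2 + 2*√2))*17 = (411 + 2*√2)*17 = 6987 + 34*√2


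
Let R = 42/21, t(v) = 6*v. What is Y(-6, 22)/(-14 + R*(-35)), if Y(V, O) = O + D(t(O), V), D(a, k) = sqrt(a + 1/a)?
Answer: -11/42 - 5*sqrt(23001)/5544 ≈ -0.39868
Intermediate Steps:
Y(V, O) = O + sqrt(6*O + 1/(6*O))
R = 2 (R = 42*(1/21) = 2)
Y(-6, 22)/(-14 + R*(-35)) = (22 + sqrt(6/22 + 216*22)/6)/(-14 + 2*(-35)) = (22 + sqrt(6*(1/22) + 4752)/6)/(-14 - 70) = (22 + sqrt(3/11 + 4752)/6)/(-84) = (22 + sqrt(52275/11)/6)*(-1/84) = (22 + (5*sqrt(23001)/11)/6)*(-1/84) = (22 + 5*sqrt(23001)/66)*(-1/84) = -11/42 - 5*sqrt(23001)/5544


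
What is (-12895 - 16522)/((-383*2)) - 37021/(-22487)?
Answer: 689858165/17225042 ≈ 40.050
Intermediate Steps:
(-12895 - 16522)/((-383*2)) - 37021/(-22487) = -29417/(-766) - 37021*(-1/22487) = -29417*(-1/766) + 37021/22487 = 29417/766 + 37021/22487 = 689858165/17225042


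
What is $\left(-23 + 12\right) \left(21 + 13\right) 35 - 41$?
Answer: $-13131$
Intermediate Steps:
$\left(-23 + 12\right) \left(21 + 13\right) 35 - 41 = \left(-11\right) 34 \cdot 35 - 41 = \left(-374\right) 35 - 41 = -13090 - 41 = -13131$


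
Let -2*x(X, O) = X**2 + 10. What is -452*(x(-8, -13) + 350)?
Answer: -141476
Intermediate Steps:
x(X, O) = -5 - X**2/2 (x(X, O) = -(X**2 + 10)/2 = -(10 + X**2)/2 = -5 - X**2/2)
-452*(x(-8, -13) + 350) = -452*((-5 - 1/2*(-8)**2) + 350) = -452*((-5 - 1/2*64) + 350) = -452*((-5 - 32) + 350) = -452*(-37 + 350) = -452*313 = -141476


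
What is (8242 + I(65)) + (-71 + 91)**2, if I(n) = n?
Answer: 8707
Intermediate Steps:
(8242 + I(65)) + (-71 + 91)**2 = (8242 + 65) + (-71 + 91)**2 = 8307 + 20**2 = 8307 + 400 = 8707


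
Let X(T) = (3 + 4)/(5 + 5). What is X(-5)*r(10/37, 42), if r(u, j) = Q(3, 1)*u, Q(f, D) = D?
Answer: 7/37 ≈ 0.18919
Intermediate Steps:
X(T) = 7/10
r(u, j) = u (r(u, j) = 1*u = u)
X(-5)*r(10/37, 42) = 7*(10/37)/10 = 7*(10*(1/37))/10 = (7/10)*(10/37) = 7/37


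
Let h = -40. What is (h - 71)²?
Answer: 12321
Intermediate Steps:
(h - 71)² = (-40 - 71)² = (-111)² = 12321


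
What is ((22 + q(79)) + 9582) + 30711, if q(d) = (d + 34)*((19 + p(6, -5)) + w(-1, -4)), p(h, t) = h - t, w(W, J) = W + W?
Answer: 43479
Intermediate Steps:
w(W, J) = 2*W
q(d) = 952 + 28*d (q(d) = (d + 34)*((19 + (6 - 1*(-5))) + 2*(-1)) = (34 + d)*((19 + (6 + 5)) - 2) = (34 + d)*((19 + 11) - 2) = (34 + d)*(30 - 2) = (34 + d)*28 = 952 + 28*d)
((22 + q(79)) + 9582) + 30711 = ((22 + (952 + 28*79)) + 9582) + 30711 = ((22 + (952 + 2212)) + 9582) + 30711 = ((22 + 3164) + 9582) + 30711 = (3186 + 9582) + 30711 = 12768 + 30711 = 43479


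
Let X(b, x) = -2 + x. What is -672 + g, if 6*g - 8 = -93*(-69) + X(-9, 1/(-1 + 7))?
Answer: 14347/36 ≈ 398.53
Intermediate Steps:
g = 38539/36 (g = 4/3 + (-93*(-69) + (-2 + 1/(-1 + 7)))/6 = 4/3 + (6417 + (-2 + 1/6))/6 = 4/3 + (6417 - 11/6)/6 = 4/3 + (1/6)*(38491/6) = 4/3 + 38491/36 = 38539/36 ≈ 1070.5)
-672 + g = -672 + 38539/36 = 14347/36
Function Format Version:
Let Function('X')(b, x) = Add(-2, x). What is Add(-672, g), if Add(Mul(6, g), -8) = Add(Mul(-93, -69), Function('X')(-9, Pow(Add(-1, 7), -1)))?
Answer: Rational(14347, 36) ≈ 398.53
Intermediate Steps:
g = Rational(38539, 36) (g = Add(Rational(4, 3), Mul(Rational(1, 6), Add(Mul(-93, -69), Add(-2, Pow(Add(-1, 7), -1))))) = Add(Rational(4, 3), Mul(Rational(1, 6), Add(6417, Add(-2, Pow(6, -1))))) = Add(Rational(4, 3), Mul(Rational(1, 6), Add(6417, Add(-2, Rational(1, 6))))) = Add(Rational(4, 3), Mul(Rational(1, 6), Add(6417, Rational(-11, 6)))) = Add(Rational(4, 3), Mul(Rational(1, 6), Rational(38491, 6))) = Add(Rational(4, 3), Rational(38491, 36)) = Rational(38539, 36) ≈ 1070.5)
Add(-672, g) = Add(-672, Rational(38539, 36)) = Rational(14347, 36)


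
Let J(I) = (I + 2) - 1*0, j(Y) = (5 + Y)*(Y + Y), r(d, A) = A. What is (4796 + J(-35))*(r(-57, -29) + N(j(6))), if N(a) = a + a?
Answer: 1119305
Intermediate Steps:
j(Y) = 2*Y*(5 + Y) (j(Y) = (5 + Y)*(2*Y) = 2*Y*(5 + Y))
J(I) = 2 + I (J(I) = (2 + I) + 0 = 2 + I)
N(a) = 2*a
(4796 + J(-35))*(r(-57, -29) + N(j(6))) = (4796 + (2 - 35))*(-29 + 2*(2*6*(5 + 6))) = (4796 - 33)*(-29 + 2*(2*6*11)) = 4763*(-29 + 2*132) = 4763*(-29 + 264) = 4763*235 = 1119305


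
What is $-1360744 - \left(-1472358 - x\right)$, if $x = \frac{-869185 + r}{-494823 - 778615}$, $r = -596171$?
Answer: $\frac{71067487144}{636719} \approx 1.1162 \cdot 10^{5}$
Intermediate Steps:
$x = \frac{732678}{636719}$ ($x = \frac{-869185 - 596171}{-494823 - 778615} = - \frac{1465356}{-1273438} = \left(-1465356\right) \left(- \frac{1}{1273438}\right) = \frac{732678}{636719} \approx 1.1507$)
$-1360744 - \left(-1472358 - x\right) = -1360744 - \left(-1472358 - \frac{732678}{636719}\right) = -1360744 - - \frac{937479046080}{636719} = -1360744 + \frac{937479046080}{636719} = \frac{71067487144}{636719}$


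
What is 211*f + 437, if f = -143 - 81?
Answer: -46827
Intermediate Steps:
f = -224
211*f + 437 = 211*(-224) + 437 = -47264 + 437 = -46827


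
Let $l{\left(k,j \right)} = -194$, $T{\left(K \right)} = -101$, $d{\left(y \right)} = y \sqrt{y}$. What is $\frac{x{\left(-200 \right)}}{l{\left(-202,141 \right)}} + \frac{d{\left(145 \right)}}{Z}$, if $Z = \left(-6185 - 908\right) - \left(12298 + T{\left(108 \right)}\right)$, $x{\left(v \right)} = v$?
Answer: $\frac{100}{97} - \frac{29 \sqrt{145}}{3858} \approx 0.94041$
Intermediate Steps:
$d{\left(y \right)} = y^{\frac{3}{2}}$
$Z = -19290$ ($Z = \left(-6185 - 908\right) - 12197 = \left(-6185 - 908\right) + \left(-12298 + 101\right) = -7093 - 12197 = -19290$)
$\frac{x{\left(-200 \right)}}{l{\left(-202,141 \right)}} + \frac{d{\left(145 \right)}}{Z} = - \frac{200}{-194} + \frac{145^{\frac{3}{2}}}{-19290} = \left(-200\right) \left(- \frac{1}{194}\right) + 145 \sqrt{145} \left(- \frac{1}{19290}\right) = \frac{100}{97} - \frac{29 \sqrt{145}}{3858}$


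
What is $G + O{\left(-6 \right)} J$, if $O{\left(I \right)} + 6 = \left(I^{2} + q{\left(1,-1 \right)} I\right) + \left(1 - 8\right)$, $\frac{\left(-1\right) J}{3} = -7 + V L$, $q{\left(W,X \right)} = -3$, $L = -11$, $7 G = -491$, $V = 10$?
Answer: $\frac{100246}{7} \approx 14321.0$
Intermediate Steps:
$G = - \frac{491}{7}$ ($G = \frac{1}{7} \left(-491\right) = - \frac{491}{7} \approx -70.143$)
$J = 351$ ($J = - 3 \left(-7 + 10 \left(-11\right)\right) = - 3 \left(-7 - 110\right) = \left(-3\right) \left(-117\right) = 351$)
$O{\left(I \right)} = -13 + I^{2} - 3 I$ ($O{\left(I \right)} = -6 + \left(\left(I^{2} - 3 I\right) + \left(1 - 8\right)\right) = -6 - \left(7 - I^{2} + 3 I\right) = -13 + I^{2} - 3 I$)
$G + O{\left(-6 \right)} J = - \frac{491}{7} + \left(-13 + \left(-6\right)^{2} - -18\right) 351 = - \frac{491}{7} + \left(-13 + 36 + 18\right) 351 = - \frac{491}{7} + 41 \cdot 351 = - \frac{491}{7} + 14391 = \frac{100246}{7}$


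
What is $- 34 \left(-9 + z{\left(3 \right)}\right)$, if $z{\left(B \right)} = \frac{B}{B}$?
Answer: $272$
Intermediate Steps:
$z{\left(B \right)} = 1$
$- 34 \left(-9 + z{\left(3 \right)}\right) = - 34 \left(-9 + 1\right) = \left(-34\right) \left(-8\right) = 272$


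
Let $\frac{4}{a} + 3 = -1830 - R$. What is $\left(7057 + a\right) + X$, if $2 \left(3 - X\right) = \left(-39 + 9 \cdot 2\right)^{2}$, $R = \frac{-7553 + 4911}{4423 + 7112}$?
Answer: $\frac{289187824547}{42282026} \approx 6839.5$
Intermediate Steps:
$R = - \frac{2642}{11535} \approx -0.22904$
$X = - \frac{435}{2}$ ($X = 3 - \frac{\left(-39 + 9 \cdot 2\right)^{2}}{2} = 3 - \frac{\left(-39 + 18\right)^{2}}{2} = 3 - \frac{\left(-21\right)^{2}}{2} = 3 - \frac{441}{2} = - \frac{435}{2} \approx -217.5$)
$a = - \frac{46140}{21141013}$ ($a = \frac{4}{-3 - \frac{21106408}{11535}} = \frac{4}{- \frac{21141013}{11535}} = 4 \left(- \frac{11535}{21141013}\right) = - \frac{46140}{21141013} \approx -0.0021825$)
$\left(7057 + a\right) + X = \left(7057 - \frac{46140}{21141013}\right) - \frac{435}{2} = \frac{149192082601}{21141013} - \frac{435}{2} = \frac{289187824547}{42282026}$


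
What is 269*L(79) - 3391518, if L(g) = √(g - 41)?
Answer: -3391518 + 269*√38 ≈ -3.3899e+6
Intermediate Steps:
L(g) = √(-41 + g)
269*L(79) - 3391518 = 269*√(-41 + 79) - 3391518 = 269*√38 - 3391518 = -3391518 + 269*√38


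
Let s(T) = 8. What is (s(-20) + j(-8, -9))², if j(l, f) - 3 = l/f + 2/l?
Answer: 175561/1296 ≈ 135.46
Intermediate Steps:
j(l, f) = 3 + 2/l + l/f (j(l, f) = 3 + (l/f + 2/l) = 3 + (2/l + l/f) = 3 + 2/l + l/f)
(s(-20) + j(-8, -9))² = (8 + (3 + 2/(-8) - 8/(-9)))² = (8 + (3 + 2*(-⅛) - 8*(-⅑)))² = (8 + (3 - ¼ + 8/9))² = (8 + 131/36)² = (419/36)² = 175561/1296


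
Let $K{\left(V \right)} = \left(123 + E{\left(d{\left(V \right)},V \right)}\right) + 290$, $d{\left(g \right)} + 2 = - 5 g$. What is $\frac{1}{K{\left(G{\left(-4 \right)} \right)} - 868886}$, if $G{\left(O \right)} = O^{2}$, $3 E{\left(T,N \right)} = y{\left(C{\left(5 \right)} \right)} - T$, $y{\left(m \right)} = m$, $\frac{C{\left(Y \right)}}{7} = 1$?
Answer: $- \frac{3}{2605330} \approx -1.1515 \cdot 10^{-6}$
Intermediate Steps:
$d{\left(g \right)} = -2 - 5 g$
$C{\left(Y \right)} = 7$ ($C{\left(Y \right)} = 7 \cdot 1 = 7$)
$E{\left(T,N \right)} = \frac{7}{3} - \frac{T}{3}$ ($E{\left(T,N \right)} = \frac{7 - T}{3} = \frac{7}{3} - \frac{T}{3}$)
$K{\left(V \right)} = 416 + \frac{5 V}{3}$ ($K{\left(V \right)} = \left(123 - \left(- \frac{7}{3} + \frac{-2 - 5 V}{3}\right)\right) + 290 = \left(123 + \left(\frac{7}{3} + \left(\frac{2}{3} + \frac{5 V}{3}\right)\right)\right) + 290 = \left(123 + \left(3 + \frac{5 V}{3}\right)\right) + 290 = \left(126 + \frac{5 V}{3}\right) + 290 = 416 + \frac{5 V}{3}$)
$\frac{1}{K{\left(G{\left(-4 \right)} \right)} - 868886} = \frac{1}{\left(416 + \frac{5 \left(-4\right)^{2}}{3}\right) - 868886} = \frac{1}{\left(416 + \frac{5}{3} \cdot 16\right) - 868886} = \frac{1}{\left(416 + \frac{80}{3}\right) - 868886} = \frac{1}{\frac{1328}{3} - 868886} = \frac{1}{- \frac{2605330}{3}} = - \frac{3}{2605330}$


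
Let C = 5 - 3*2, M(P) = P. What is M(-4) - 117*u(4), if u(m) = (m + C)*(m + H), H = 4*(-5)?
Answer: 5612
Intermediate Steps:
H = -20
C = -1 (C = 5 - 6 = -1)
u(m) = (-1 + m)*(-20 + m) (u(m) = (m - 1)*(m - 20) = (-1 + m)*(-20 + m))
M(-4) - 117*u(4) = -4 - 117*(20 + 4² - 21*4) = -4 - 117*(20 + 16 - 84) = -4 - 117*(-48) = -4 + 5616 = 5612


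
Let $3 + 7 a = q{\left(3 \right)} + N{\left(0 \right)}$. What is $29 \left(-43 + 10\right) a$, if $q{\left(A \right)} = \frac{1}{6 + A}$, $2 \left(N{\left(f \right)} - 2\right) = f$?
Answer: $\frac{2552}{21} \approx 121.52$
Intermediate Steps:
$N{\left(f \right)} = 2 + \frac{f}{2}$
$a = - \frac{8}{63}$ ($a = - \frac{3}{7} + \frac{\frac{1}{6 + 3} + \left(2 + \frac{1}{2} \cdot 0\right)}{7} = - \frac{3}{7} + \frac{\frac{1}{9} + \left(2 + 0\right)}{7} = - \frac{3}{7} + \frac{\frac{1}{9} + 2}{7} = - \frac{3}{7} + \frac{1}{7} \cdot \frac{19}{9} = - \frac{3}{7} + \frac{19}{63} = - \frac{8}{63} \approx -0.12698$)
$29 \left(-43 + 10\right) a = 29 \left(-43 + 10\right) \left(- \frac{8}{63}\right) = 29 \left(-33\right) \left(- \frac{8}{63}\right) = \left(-957\right) \left(- \frac{8}{63}\right) = \frac{2552}{21}$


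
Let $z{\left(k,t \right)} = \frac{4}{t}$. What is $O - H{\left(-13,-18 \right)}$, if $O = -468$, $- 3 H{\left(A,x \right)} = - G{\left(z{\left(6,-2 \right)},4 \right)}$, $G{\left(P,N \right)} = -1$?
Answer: $- \frac{1403}{3} \approx -467.67$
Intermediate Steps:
$H{\left(A,x \right)} = - \frac{1}{3}$ ($H{\left(A,x \right)} = - \frac{\left(-1\right) \left(-1\right)}{3} = \left(- \frac{1}{3}\right) 1 = - \frac{1}{3}$)
$O - H{\left(-13,-18 \right)} = -468 - - \frac{1}{3} = -468 + \frac{1}{3} = - \frac{1403}{3}$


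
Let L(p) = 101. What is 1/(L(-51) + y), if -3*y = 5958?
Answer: -1/1885 ≈ -0.00053050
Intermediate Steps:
y = -1986 (y = -⅓*5958 = -1986)
1/(L(-51) + y) = 1/(101 - 1986) = 1/(-1885) = -1/1885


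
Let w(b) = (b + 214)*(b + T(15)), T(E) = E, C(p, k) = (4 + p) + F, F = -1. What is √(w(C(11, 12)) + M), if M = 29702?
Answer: √36314 ≈ 190.56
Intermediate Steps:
C(p, k) = 3 + p (C(p, k) = (4 + p) - 1 = 3 + p)
w(b) = (15 + b)*(214 + b) (w(b) = (b + 214)*(b + 15) = (214 + b)*(15 + b) = (15 + b)*(214 + b))
√(w(C(11, 12)) + M) = √((3210 + (3 + 11)² + 229*(3 + 11)) + 29702) = √((3210 + 14² + 229*14) + 29702) = √((3210 + 196 + 3206) + 29702) = √(6612 + 29702) = √36314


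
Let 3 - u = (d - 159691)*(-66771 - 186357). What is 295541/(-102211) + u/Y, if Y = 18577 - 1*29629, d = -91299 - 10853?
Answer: 2258173616768993/376545324 ≈ 5.9971e+6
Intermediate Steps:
d = -102152
Y = -11052 (Y = 18577 - 29629 = -11052)
u = -66279794901 (u = 3 - (-102152 - 159691)*(-66771 - 186357) = 3 - (-261843)*(-253128) = 3 - 1*66279794904 = 3 - 66279794904 = -66279794901)
295541/(-102211) + u/Y = 295541/(-102211) - 66279794901/(-11052) = 295541*(-1/102211) - 66279794901*(-1/11052) = -295541/102211 + 22093264967/3684 = 2258173616768993/376545324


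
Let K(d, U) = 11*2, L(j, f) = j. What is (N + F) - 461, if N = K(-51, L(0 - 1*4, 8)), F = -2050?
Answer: -2489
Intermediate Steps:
K(d, U) = 22
N = 22
(N + F) - 461 = (22 - 2050) - 461 = -2028 - 461 = -2489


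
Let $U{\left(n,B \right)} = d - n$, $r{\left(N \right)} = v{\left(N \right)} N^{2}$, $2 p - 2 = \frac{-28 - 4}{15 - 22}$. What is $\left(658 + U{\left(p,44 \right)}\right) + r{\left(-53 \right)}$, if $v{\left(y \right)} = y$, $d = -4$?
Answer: $- \frac{1037584}{7} \approx -1.4823 \cdot 10^{5}$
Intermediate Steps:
$p = \frac{23}{7}$ ($p = 1 + \frac{\left(-28 - 4\right) \frac{1}{15 - 22}}{2} = 1 + \frac{\left(-32\right) \frac{1}{-7}}{2} = 1 + \frac{\left(-32\right) \left(- \frac{1}{7}\right)}{2} = 1 + \frac{1}{2} \cdot \frac{32}{7} = 1 + \frac{16}{7} = \frac{23}{7} \approx 3.2857$)
$r{\left(N \right)} = N^{3}$ ($r{\left(N \right)} = N N^{2} = N^{3}$)
$U{\left(n,B \right)} = -4 - n$
$\left(658 + U{\left(p,44 \right)}\right) + r{\left(-53 \right)} = \left(658 - \frac{51}{7}\right) + \left(-53\right)^{3} = \left(658 - \frac{51}{7}\right) - 148877 = \frac{4555}{7} - 148877 = - \frac{1037584}{7}$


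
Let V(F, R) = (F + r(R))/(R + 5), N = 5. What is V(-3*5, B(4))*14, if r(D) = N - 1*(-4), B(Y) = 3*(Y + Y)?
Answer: -84/29 ≈ -2.8966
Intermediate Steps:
B(Y) = 6*Y (B(Y) = 3*(2*Y) = 6*Y)
r(D) = 9 (r(D) = 5 - 1*(-4) = 5 + 4 = 9)
V(F, R) = (9 + F)/(5 + R) (V(F, R) = (F + 9)/(R + 5) = (9 + F)/(5 + R))
V(-3*5, B(4))*14 = ((9 - 3*5)/(5 + 6*4))*14 = ((9 - 15)/(5 + 24))*14 = (-6/29)*14 = ((1/29)*(-6))*14 = -6/29*14 = -84/29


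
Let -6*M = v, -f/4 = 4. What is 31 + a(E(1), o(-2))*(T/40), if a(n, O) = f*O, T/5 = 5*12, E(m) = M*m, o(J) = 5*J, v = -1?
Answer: 1231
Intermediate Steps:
f = -16 (f = -4*4 = -16)
M = ⅙ (M = -⅙*(-1) = ⅙ ≈ 0.16667)
E(m) = m/6
T = 300 (T = 5*(5*12) = 5*60 = 300)
a(n, O) = -16*O
31 + a(E(1), o(-2))*(T/40) = 31 + (-80*(-2))*(300/40) = 31 + (-16*(-10))*(300*(1/40)) = 31 + 160*(15/2) = 31 + 1200 = 1231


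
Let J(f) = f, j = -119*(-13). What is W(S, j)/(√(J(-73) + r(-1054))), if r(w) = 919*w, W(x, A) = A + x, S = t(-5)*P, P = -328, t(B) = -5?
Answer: -3187*I*√968699/968699 ≈ -3.2381*I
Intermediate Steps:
j = 1547
S = 1640 (S = -5*(-328) = 1640)
W(S, j)/(√(J(-73) + r(-1054))) = (1547 + 1640)/(√(-73 + 919*(-1054))) = 3187/(√(-73 - 968626)) = 3187/(√(-968699)) = 3187/((I*√968699)) = 3187*(-I*√968699/968699) = -3187*I*√968699/968699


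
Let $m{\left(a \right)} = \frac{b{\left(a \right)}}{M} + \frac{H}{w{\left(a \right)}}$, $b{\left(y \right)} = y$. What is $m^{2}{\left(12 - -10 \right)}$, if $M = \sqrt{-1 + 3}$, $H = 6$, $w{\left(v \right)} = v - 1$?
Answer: $\frac{11862}{49} + \frac{44 \sqrt{2}}{7} \approx 250.97$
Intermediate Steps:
$w{\left(v \right)} = -1 + v$
$M = \sqrt{2} \approx 1.4142$
$m{\left(a \right)} = \frac{6}{-1 + a} + \frac{a \sqrt{2}}{2}$ ($m{\left(a \right)} = \frac{a}{\sqrt{2}} + \frac{6}{-1 + a} = a \frac{\sqrt{2}}{2} + \frac{6}{-1 + a} = \frac{a \sqrt{2}}{2} + \frac{6}{-1 + a} = \frac{6}{-1 + a} + \frac{a \sqrt{2}}{2}$)
$m^{2}{\left(12 - -10 \right)} = \left(\frac{12 + \left(12 - -10\right) \sqrt{2} \left(-1 + \left(12 - -10\right)\right)}{2 \left(-1 + \left(12 - -10\right)\right)}\right)^{2} = \left(\frac{12 + \left(12 + 10\right) \sqrt{2} \left(-1 + \left(12 + 10\right)\right)}{2 \left(-1 + \left(12 + 10\right)\right)}\right)^{2} = \left(\frac{12 + 22 \sqrt{2} \left(-1 + 22\right)}{2 \left(-1 + 22\right)}\right)^{2} = \left(\frac{12 + 22 \sqrt{2} \cdot 21}{2 \cdot 21}\right)^{2} = \left(\frac{1}{2} \cdot \frac{1}{21} \left(12 + 462 \sqrt{2}\right)\right)^{2} = \left(\frac{2}{7} + 11 \sqrt{2}\right)^{2}$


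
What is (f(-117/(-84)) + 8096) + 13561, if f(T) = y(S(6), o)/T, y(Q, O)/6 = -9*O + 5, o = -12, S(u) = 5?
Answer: 287869/13 ≈ 22144.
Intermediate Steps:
y(Q, O) = 30 - 54*O (y(Q, O) = 6*(-9*O + 5) = 6*(5 - 9*O) = 30 - 54*O)
f(T) = 678/T (f(T) = (30 - 54*(-12))/T = (30 + 648)/T = 678/T)
(f(-117/(-84)) + 8096) + 13561 = (678/((-117/(-84))) + 8096) + 13561 = (678/((-117*(-1/84))) + 8096) + 13561 = (678/(39/28) + 8096) + 13561 = (678*(28/39) + 8096) + 13561 = (6328/13 + 8096) + 13561 = 111576/13 + 13561 = 287869/13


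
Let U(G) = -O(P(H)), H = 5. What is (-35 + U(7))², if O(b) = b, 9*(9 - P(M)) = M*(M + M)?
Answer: 119716/81 ≈ 1478.0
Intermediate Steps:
P(M) = 9 - 2*M²/9 (P(M) = 9 - M*(M + M)/9 = 9 - M*2*M/9 = 9 - 2*M²/9)
U(G) = -31/9 (U(G) = -(9 - 2/9*5²) = -(9 - 2/9*25) = -(9 - 50/9) = -1*31/9 = -31/9)
(-35 + U(7))² = (-35 - 31/9)² = (-346/9)² = 119716/81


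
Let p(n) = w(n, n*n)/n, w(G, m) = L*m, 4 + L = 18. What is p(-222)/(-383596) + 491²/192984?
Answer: 23269375387/18506972616 ≈ 1.2573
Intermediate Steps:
L = 14 (L = -4 + 18 = 14)
w(G, m) = 14*m
p(n) = 14*n (p(n) = (14*(n*n))/n = (14*n²)/n = 14*n)
p(-222)/(-383596) + 491²/192984 = (14*(-222))/(-383596) + 491²/192984 = -3108*(-1/383596) + 241081*(1/192984) = 777/95899 + 241081/192984 = 23269375387/18506972616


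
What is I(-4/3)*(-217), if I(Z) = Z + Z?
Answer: 1736/3 ≈ 578.67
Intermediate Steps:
I(Z) = 2*Z
I(-4/3)*(-217) = (2*(-4/3))*(-217) = -8/3*(-217) = 1736/3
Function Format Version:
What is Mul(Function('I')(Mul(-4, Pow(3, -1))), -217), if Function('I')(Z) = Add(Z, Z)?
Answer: Rational(1736, 3) ≈ 578.67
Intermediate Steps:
Function('I')(Z) = Mul(2, Z)
Mul(Function('I')(Mul(-4, Pow(3, -1))), -217) = Mul(Mul(2, Mul(-4, Pow(3, -1))), -217) = Mul(Mul(2, Mul(-4, Rational(1, 3))), -217) = Mul(Mul(2, Rational(-4, 3)), -217) = Mul(Rational(-8, 3), -217) = Rational(1736, 3)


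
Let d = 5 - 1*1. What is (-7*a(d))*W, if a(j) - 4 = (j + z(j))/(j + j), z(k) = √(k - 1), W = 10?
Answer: -315 - 35*√3/4 ≈ -330.16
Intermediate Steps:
d = 4 (d = 5 - 1 = 4)
z(k) = √(-1 + k)
a(j) = 4 + (j + √(-1 + j))/(2*j) (a(j) = 4 + (j + √(-1 + j))/(j + j) = 4 + (j + √(-1 + j))/((2*j)) = 4 + (j + √(-1 + j))*(1/(2*j)) = 4 + (j + √(-1 + j))/(2*j))
(-7*a(d))*W = -7*(√(-1 + 4) + 9*4)/(2*4)*10 = -7*(√3 + 36)/(2*4)*10 = -7*(36 + √3)/(2*4)*10 = -7*(9/2 + √3/8)*10 = (-63/2 - 7*√3/8)*10 = -315 - 35*√3/4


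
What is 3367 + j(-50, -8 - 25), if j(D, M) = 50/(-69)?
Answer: 232273/69 ≈ 3366.3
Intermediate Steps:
j(D, M) = -50/69 (j(D, M) = 50*(-1/69) = -50/69)
3367 + j(-50, -8 - 25) = 3367 - 50/69 = 232273/69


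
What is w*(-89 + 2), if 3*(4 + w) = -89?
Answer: 2929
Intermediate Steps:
w = -101/3 (w = -4 + (1/3)*(-89) = -4 - 89/3 = -101/3 ≈ -33.667)
w*(-89 + 2) = -101*(-89 + 2)/3 = -101/3*(-87) = 2929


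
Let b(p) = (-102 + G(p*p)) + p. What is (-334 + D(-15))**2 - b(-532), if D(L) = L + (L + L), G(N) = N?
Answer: -138749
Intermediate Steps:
D(L) = 3*L (D(L) = L + 2*L = 3*L)
b(p) = -102 + p + p**2 (b(p) = (-102 + p*p) + p = (-102 + p**2) + p = -102 + p + p**2)
(-334 + D(-15))**2 - b(-532) = (-334 + 3*(-15))**2 - (-102 - 532 + (-532)**2) = (-334 - 45)**2 - (-102 - 532 + 283024) = (-379)**2 - 1*282390 = 143641 - 282390 = -138749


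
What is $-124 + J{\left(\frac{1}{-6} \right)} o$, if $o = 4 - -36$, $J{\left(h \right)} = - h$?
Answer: $- \frac{352}{3} \approx -117.33$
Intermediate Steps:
$o = 40$ ($o = 4 + 36 = 40$)
$-124 + J{\left(\frac{1}{-6} \right)} o = -124 + - \frac{1}{-6} \cdot 40 = -124 + \left(-1\right) \left(- \frac{1}{6}\right) 40 = -124 + \frac{1}{6} \cdot 40 = -124 + \frac{20}{3} = - \frac{352}{3}$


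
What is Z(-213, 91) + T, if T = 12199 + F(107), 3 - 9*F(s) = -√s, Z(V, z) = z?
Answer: 36871/3 + √107/9 ≈ 12291.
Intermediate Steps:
F(s) = ⅓ + √s/9 (F(s) = ⅓ - (-1)*√s/9 = ⅓ + √s/9)
T = 36598/3 + √107/9 (T = 12199 + (⅓ + √107/9) = 36598/3 + √107/9 ≈ 12200.)
Z(-213, 91) + T = 91 + (36598/3 + √107/9) = 36871/3 + √107/9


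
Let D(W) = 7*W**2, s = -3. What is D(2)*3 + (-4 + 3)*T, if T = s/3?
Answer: 85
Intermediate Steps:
T = -1 (T = -3/3 = -3*1/3 = -1)
D(2)*3 + (-4 + 3)*T = (7*2**2)*3 + (-4 + 3)*(-1) = (7*4)*3 - 1*(-1) = 28*3 + 1 = 84 + 1 = 85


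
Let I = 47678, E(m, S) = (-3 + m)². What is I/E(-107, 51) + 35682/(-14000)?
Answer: 1178699/847000 ≈ 1.3916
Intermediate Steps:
I/E(-107, 51) + 35682/(-14000) = 47678/((-3 - 107)²) + 35682/(-14000) = 47678/((-110)²) + 35682*(-1/14000) = 47678/12100 - 17841/7000 = 47678*(1/12100) - 17841/7000 = 23839/6050 - 17841/7000 = 1178699/847000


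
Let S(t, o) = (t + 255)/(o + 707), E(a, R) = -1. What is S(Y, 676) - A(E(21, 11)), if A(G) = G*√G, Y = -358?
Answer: -103/1383 + I ≈ -0.074476 + 1.0*I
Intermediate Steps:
A(G) = G^(3/2)
S(t, o) = (255 + t)/(707 + o)
S(Y, 676) - A(E(21, 11)) = (255 - 358)/(707 + 676) - (-1)^(3/2) = -103/1383 - (-1)*I = (1/1383)*(-103) + I = -103/1383 + I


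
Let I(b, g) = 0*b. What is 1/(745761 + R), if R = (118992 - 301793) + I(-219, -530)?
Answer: 1/562960 ≈ 1.7763e-6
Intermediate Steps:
I(b, g) = 0
R = -182801 (R = (118992 - 301793) + 0 = -182801 + 0 = -182801)
1/(745761 + R) = 1/(745761 - 182801) = 1/562960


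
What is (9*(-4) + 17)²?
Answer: 361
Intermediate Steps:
(9*(-4) + 17)² = (-36 + 17)² = (-19)² = 361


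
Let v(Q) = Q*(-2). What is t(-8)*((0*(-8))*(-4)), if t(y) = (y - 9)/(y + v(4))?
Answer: 0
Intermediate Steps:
v(Q) = -2*Q
t(y) = (-9 + y)/(-8 + y) (t(y) = (y - 9)/(y - 2*4) = (-9 + y)/(y - 8) = (-9 + y)/(-8 + y))
t(-8)*((0*(-8))*(-4)) = ((-9 - 8)/(-8 - 8))*((0*(-8))*(-4)) = (-17/(-16))*(0*(-4)) = -1/16*(-17)*0 = (17/16)*0 = 0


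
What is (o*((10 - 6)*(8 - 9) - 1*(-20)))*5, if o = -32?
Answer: -2560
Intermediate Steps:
(o*((10 - 6)*(8 - 9) - 1*(-20)))*5 = -32*((10 - 6)*(8 - 9) - 1*(-20))*5 = -32*(4*(-1) + 20)*5 = -32*(-4 + 20)*5 = -32*16*5 = -512*5 = -2560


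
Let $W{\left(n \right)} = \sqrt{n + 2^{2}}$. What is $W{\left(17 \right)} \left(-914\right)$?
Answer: $- 914 \sqrt{21} \approx -4188.5$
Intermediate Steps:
$W{\left(n \right)} = \sqrt{4 + n}$ ($W{\left(n \right)} = \sqrt{n + 4} = \sqrt{4 + n}$)
$W{\left(17 \right)} \left(-914\right) = \sqrt{4 + 17} \left(-914\right) = \sqrt{21} \left(-914\right) = - 914 \sqrt{21}$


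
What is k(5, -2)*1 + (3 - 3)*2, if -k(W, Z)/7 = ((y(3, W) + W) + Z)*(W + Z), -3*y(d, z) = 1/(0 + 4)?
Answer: -245/4 ≈ -61.250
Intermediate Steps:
y(d, z) = -1/12 (y(d, z) = -1/(3*(0 + 4)) = -⅓/4 = -⅓*¼ = -1/12)
k(W, Z) = -7*(W + Z)*(-1/12 + W + Z) (k(W, Z) = -7*((-1/12 + W) + Z)*(W + Z) = -7*(-1/12 + W + Z)*(W + Z) = -7*(W + Z)*(-1/12 + W + Z))
k(5, -2)*1 + (3 - 3)*2 = (-7*5² - 7*(-2)² + (7/12)*5 + (7/12)*(-2) - 14*5*(-2))*1 + (3 - 3)*2 = (-7*25 - 7*4 + 35/12 - 7/6 + 140)*1 + 0*2 = (-175 - 28 + 35/12 - 7/6 + 140)*1 + 0 = -245/4*1 + 0 = -245/4 + 0 = -245/4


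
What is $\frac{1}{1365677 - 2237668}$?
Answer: $- \frac{1}{871991} \approx -1.1468 \cdot 10^{-6}$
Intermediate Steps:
$\frac{1}{1365677 - 2237668} = \frac{1}{-871991} = - \frac{1}{871991}$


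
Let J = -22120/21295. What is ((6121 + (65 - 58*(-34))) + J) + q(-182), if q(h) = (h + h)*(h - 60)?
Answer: 409907290/4259 ≈ 96245.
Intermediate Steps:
J = -4424/4259 (J = -22120*1/21295 = -4424/4259 ≈ -1.0387)
q(h) = 2*h*(-60 + h) (q(h) = (2*h)*(-60 + h) = 2*h*(-60 + h))
((6121 + (65 - 58*(-34))) + J) + q(-182) = ((6121 + (65 - 58*(-34))) - 4424/4259) + 2*(-182)*(-60 - 182) = ((6121 + (65 + 1972)) - 4424/4259) + 2*(-182)*(-242) = ((6121 + 2037) - 4424/4259) + 88088 = (8158 - 4424/4259) + 88088 = 34740498/4259 + 88088 = 409907290/4259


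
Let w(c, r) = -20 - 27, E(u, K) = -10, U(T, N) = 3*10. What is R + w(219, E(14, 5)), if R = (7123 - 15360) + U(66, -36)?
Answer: -8254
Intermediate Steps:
U(T, N) = 30
R = -8207 (R = (7123 - 15360) + 30 = -8237 + 30 = -8207)
w(c, r) = -47
R + w(219, E(14, 5)) = -8207 - 47 = -8254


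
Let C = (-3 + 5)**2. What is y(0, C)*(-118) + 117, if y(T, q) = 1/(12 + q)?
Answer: 877/8 ≈ 109.63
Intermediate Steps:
C = 4 (C = 2**2 = 4)
y(0, C)*(-118) + 117 = -118/(12 + 4) + 117 = -118/16 + 117 = (1/16)*(-118) + 117 = -59/8 + 117 = 877/8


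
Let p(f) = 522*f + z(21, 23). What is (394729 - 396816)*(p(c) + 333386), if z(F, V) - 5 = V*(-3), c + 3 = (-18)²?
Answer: -1045344908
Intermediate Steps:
c = 321 (c = -3 + (-18)² = -3 + 324 = 321)
z(F, V) = 5 - 3*V (z(F, V) = 5 + V*(-3) = 5 - 3*V)
p(f) = -64 + 522*f (p(f) = 522*f + (5 - 3*23) = 522*f + (5 - 69) = 522*f - 64 = -64 + 522*f)
(394729 - 396816)*(p(c) + 333386) = (394729 - 396816)*((-64 + 522*321) + 333386) = -2087*((-64 + 167562) + 333386) = -2087*(167498 + 333386) = -2087*500884 = -1045344908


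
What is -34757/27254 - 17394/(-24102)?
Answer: -4662271/8421486 ≈ -0.55362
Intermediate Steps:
-34757/27254 - 17394/(-24102) = -34757*1/27254 - 17394*(-1/24102) = -34757/27254 + 223/309 = -4662271/8421486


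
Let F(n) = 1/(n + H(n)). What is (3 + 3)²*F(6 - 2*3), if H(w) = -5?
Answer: -36/5 ≈ -7.2000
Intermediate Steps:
F(n) = 1/(-5 + n) (F(n) = 1/(n - 5) = 1/(-5 + n))
(3 + 3)²*F(6 - 2*3) = (3 + 3)²/(-5 + (6 - 2*3)) = 6²/(-5 + (6 - 6)) = 36/(-5 + 0) = 36/(-5) = 36*(-⅕) = -36/5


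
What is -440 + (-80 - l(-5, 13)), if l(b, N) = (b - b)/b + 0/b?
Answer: -520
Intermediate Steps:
l(b, N) = 0 (l(b, N) = 0/b + 0 = 0 + 0 = 0)
-440 + (-80 - l(-5, 13)) = -440 + (-80 - 1*0) = -440 + (-80 + 0) = -440 - 80 = -520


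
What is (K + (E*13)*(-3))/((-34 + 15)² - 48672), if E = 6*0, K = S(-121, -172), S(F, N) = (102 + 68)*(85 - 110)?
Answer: 4250/48311 ≈ 0.087972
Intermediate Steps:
S(F, N) = -4250 (S(F, N) = 170*(-25) = -4250)
K = -4250
E = 0
(K + (E*13)*(-3))/((-34 + 15)² - 48672) = (-4250 + (0*13)*(-3))/((-34 + 15)² - 48672) = (-4250 + 0*(-3))/((-19)² - 48672) = (-4250 + 0)/(361 - 48672) = -4250/(-48311) = -4250*(-1/48311) = 4250/48311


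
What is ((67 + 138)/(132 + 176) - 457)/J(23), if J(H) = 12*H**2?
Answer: -140551/1955184 ≈ -0.071886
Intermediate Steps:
((67 + 138)/(132 + 176) - 457)/J(23) = ((67 + 138)/(132 + 176) - 457)/((12*23**2)) = (205/308 - 457)/((12*529)) = (205*(1/308) - 457)/6348 = (205/308 - 457)*(1/6348) = -140551/308*1/6348 = -140551/1955184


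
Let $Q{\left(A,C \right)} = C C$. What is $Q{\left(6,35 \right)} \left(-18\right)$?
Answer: $-22050$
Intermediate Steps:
$Q{\left(A,C \right)} = C^{2}$
$Q{\left(6,35 \right)} \left(-18\right) = 35^{2} \left(-18\right) = 1225 \left(-18\right) = -22050$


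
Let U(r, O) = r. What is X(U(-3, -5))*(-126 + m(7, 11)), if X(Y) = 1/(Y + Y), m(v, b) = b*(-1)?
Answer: 137/6 ≈ 22.833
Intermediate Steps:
m(v, b) = -b
X(Y) = 1/(2*Y)
X(U(-3, -5))*(-126 + m(7, 11)) = ((½)/(-3))*(-126 - 1*11) = ((½)*(-⅓))*(-126 - 11) = -⅙*(-137) = 137/6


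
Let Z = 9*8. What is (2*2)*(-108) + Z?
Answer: -360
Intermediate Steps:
Z = 72
(2*2)*(-108) + Z = (2*2)*(-108) + 72 = 4*(-108) + 72 = -432 + 72 = -360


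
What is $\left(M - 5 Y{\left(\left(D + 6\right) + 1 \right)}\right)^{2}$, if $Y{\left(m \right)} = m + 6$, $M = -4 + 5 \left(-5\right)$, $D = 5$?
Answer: $14161$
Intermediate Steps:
$M = -29$ ($M = -4 - 25 = -29$)
$Y{\left(m \right)} = 6 + m$
$\left(M - 5 Y{\left(\left(D + 6\right) + 1 \right)}\right)^{2} = \left(-29 - 5 \left(6 + \left(\left(5 + 6\right) + 1\right)\right)\right)^{2} = \left(-29 - 5 \left(6 + \left(11 + 1\right)\right)\right)^{2} = \left(-29 - 5 \left(6 + 12\right)\right)^{2} = \left(-29 - 90\right)^{2} = \left(-119\right)^{2} = 14161$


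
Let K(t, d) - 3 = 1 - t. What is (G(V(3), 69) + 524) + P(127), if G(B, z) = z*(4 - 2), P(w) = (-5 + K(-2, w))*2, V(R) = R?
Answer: 664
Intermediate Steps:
K(t, d) = 4 - t (K(t, d) = 3 + (1 - t) = 4 - t)
P(w) = 2 (P(w) = (-5 + (4 - 1*(-2)))*2 = (-5 + (4 + 2))*2 = (-5 + 6)*2 = 1*2 = 2)
G(B, z) = 2*z (G(B, z) = z*2 = 2*z)
(G(V(3), 69) + 524) + P(127) = (2*69 + 524) + 2 = (138 + 524) + 2 = 662 + 2 = 664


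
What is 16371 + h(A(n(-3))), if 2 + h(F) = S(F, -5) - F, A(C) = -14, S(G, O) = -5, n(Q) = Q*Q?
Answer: 16378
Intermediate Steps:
n(Q) = Q²
h(F) = -7 - F (h(F) = -2 + (-5 - F) = -7 - F)
16371 + h(A(n(-3))) = 16371 + (-7 - 1*(-14)) = 16371 + (-7 + 14) = 16371 + 7 = 16378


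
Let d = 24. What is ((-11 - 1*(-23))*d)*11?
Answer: 3168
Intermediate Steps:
((-11 - 1*(-23))*d)*11 = ((-11 - 1*(-23))*24)*11 = ((-11 + 23)*24)*11 = (12*24)*11 = 288*11 = 3168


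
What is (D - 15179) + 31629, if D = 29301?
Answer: 45751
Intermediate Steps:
(D - 15179) + 31629 = (29301 - 15179) + 31629 = 14122 + 31629 = 45751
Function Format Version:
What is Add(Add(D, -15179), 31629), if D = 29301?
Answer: 45751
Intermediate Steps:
Add(Add(D, -15179), 31629) = Add(Add(29301, -15179), 31629) = Add(14122, 31629) = 45751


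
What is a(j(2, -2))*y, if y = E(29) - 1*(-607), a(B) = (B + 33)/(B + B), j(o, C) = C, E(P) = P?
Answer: -4929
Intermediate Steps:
a(B) = (33 + B)/(2*B) (a(B) = (33 + B)/((2*B)) = (33 + B)*(1/(2*B)) = (33 + B)/(2*B))
y = 636 (y = 29 - 1*(-607) = 29 + 607 = 636)
a(j(2, -2))*y = ((1/2)*(33 - 2)/(-2))*636 = ((1/2)*(-1/2)*31)*636 = -31/4*636 = -4929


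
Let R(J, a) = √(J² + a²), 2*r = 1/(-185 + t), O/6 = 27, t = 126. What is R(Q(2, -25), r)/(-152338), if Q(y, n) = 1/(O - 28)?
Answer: -√7970/1204384228 ≈ -7.4125e-8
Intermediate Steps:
O = 162 (O = 6*27 = 162)
r = -1/118 (r = 1/(2*(-185 + 126)) = (½)/(-59) = (½)*(-1/59) = -1/118 ≈ -0.0084746)
Q(y, n) = 1/134 (Q(y, n) = 1/(162 - 28) = 1/134)
R(Q(2, -25), r)/(-152338) = √((1/134)² + (-1/118)²)/(-152338) = √(1/17956 + 1/13924)*(-1/152338) = √(3985/31252418)*(-1/152338) = (√7970/7906)*(-1/152338) = -√7970/1204384228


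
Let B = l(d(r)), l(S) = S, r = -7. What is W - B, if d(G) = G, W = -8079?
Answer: -8072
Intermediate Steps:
B = -7
W - B = -8079 - 1*(-7) = -8079 + 7 = -8072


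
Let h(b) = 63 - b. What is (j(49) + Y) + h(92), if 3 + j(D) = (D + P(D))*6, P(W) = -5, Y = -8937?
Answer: -8705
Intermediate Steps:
j(D) = -33 + 6*D (j(D) = -3 + (D - 5)*6 = -3 + (-5 + D)*6 = -3 + (-30 + 6*D) = -33 + 6*D)
(j(49) + Y) + h(92) = ((-33 + 6*49) - 8937) + (63 - 1*92) = ((-33 + 294) - 8937) + (63 - 92) = (261 - 8937) - 29 = -8676 - 29 = -8705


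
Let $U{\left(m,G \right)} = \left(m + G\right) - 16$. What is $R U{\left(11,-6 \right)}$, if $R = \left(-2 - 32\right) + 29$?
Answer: $55$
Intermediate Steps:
$R = -5$ ($R = -34 + 29 = -5$)
$U{\left(m,G \right)} = -16 + G + m$ ($U{\left(m,G \right)} = \left(G + m\right) - 16 = -16 + G + m$)
$R U{\left(11,-6 \right)} = - 5 \left(-16 - 6 + 11\right) = \left(-5\right) \left(-11\right) = 55$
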